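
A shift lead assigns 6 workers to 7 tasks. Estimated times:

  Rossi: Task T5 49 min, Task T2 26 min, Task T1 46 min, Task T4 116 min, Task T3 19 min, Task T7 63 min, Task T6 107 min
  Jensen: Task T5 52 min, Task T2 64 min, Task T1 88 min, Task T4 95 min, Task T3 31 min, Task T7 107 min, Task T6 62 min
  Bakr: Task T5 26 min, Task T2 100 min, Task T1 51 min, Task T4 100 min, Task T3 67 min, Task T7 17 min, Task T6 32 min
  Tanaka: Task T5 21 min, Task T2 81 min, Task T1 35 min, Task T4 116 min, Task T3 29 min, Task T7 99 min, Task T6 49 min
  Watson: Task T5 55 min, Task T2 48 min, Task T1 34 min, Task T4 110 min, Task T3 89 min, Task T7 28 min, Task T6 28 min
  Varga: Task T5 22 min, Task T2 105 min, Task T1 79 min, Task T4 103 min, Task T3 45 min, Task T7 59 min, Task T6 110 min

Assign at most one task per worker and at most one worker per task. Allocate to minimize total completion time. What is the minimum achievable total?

Min total: 159 min

This is a one-to-one assignment (minimum-cost bipartite matching).
Optimal: Rossi→Task T2 (26 min), Jensen→Task T3 (31 min), Bakr→Task T7 (17 min), Tanaka→Task T1 (35 min), Watson→Task T6 (28 min), Varga→Task T5 (22 min) — total 26+31+17+35+28+22 = 159 min.
Column-greedy (each task in turn goes to its cheapest remaining worker) gives 238 min, worse by 79.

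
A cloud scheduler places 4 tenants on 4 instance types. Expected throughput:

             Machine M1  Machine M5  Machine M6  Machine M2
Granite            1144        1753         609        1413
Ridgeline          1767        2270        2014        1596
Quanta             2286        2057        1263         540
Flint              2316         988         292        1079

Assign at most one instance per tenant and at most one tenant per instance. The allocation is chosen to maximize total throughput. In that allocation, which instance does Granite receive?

Granite receives Machine M2.

This is a one-to-one assignment (maximum-weight bipartite matching).
Optimal: Granite→Machine M2 (1413 ops/s), Ridgeline→Machine M6 (2014 ops/s), Quanta→Machine M5 (2057 ops/s), Flint→Machine M1 (2316 ops/s) — total 1413+2014+2057+2316 = 7800 ops/s.
Row-greedy (each tenant in turn takes its best remaining instance) gives 7132 ops/s, worse by 668.
No other one-to-one assignment exceeds 7800 ops/s.
Granite's own top instance is Machine M5 (1753 ops/s), but forcing Granite→Machine M5 and reassigning the rest optimally gives only 7132 ops/s — worse by 668.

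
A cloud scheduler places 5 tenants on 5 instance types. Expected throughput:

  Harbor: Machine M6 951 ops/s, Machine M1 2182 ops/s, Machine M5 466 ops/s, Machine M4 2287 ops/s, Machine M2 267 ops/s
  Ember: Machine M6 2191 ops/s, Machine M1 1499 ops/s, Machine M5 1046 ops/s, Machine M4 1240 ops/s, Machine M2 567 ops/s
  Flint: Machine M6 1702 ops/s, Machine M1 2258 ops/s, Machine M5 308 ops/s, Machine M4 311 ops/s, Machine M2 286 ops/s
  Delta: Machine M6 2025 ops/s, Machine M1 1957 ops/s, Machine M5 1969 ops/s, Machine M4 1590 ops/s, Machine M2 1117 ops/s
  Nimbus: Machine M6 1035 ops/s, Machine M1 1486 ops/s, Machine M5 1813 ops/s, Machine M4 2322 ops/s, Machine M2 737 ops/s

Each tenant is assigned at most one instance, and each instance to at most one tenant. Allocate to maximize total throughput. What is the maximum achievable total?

This is a one-to-one assignment (maximum-weight bipartite matching).
Optimal: Harbor→Machine M4 (2287 ops/s), Ember→Machine M6 (2191 ops/s), Flint→Machine M1 (2258 ops/s), Delta→Machine M2 (1117 ops/s), Nimbus→Machine M5 (1813 ops/s) — total 2287+2191+2258+1117+1813 = 9666 ops/s.
Checked against all permutations: 9666 ops/s is optimal.

Max total: 9666 ops/s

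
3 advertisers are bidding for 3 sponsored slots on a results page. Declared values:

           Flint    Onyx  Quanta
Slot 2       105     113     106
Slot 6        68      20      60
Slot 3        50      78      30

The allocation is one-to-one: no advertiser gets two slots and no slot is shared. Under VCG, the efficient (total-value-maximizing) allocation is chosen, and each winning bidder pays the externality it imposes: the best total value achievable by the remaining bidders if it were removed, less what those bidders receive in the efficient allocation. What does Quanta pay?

Efficient allocation: Flint→Slot 6 ($68), Onyx→Slot 3 ($78), Quanta→Slot 2 ($106); total welfare W = $252.
Quanta receives Slot 2 at value $106, so the others get W − 106 = $146.
Without Quanta: best allocation of the remaining 2 bidders over all 3 slots is Flint→Slot 2 ($105), Onyx→Slot 3 ($78), total $183.
VCG payment = (others' best without Quanta) − (others' welfare with Quanta) = 183 − 146 = $37.

Quanta pays $37.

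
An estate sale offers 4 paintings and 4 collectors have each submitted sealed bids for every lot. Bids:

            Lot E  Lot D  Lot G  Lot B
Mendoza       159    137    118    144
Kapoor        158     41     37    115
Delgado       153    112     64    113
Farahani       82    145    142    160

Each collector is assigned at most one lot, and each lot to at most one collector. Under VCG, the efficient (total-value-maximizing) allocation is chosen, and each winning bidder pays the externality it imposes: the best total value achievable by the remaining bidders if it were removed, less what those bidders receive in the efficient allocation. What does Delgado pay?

Efficient allocation: Mendoza→Lot B ($144), Kapoor→Lot E ($158), Delgado→Lot D ($112), Farahani→Lot G ($142); total welfare W = $556.
Delgado receives Lot D at value $112, so the others get W − 112 = $444.
Without Delgado: best allocation of the remaining 3 bidders over all 4 lots is Mendoza→Lot D ($137), Kapoor→Lot E ($158), Farahani→Lot B ($160), total $455.
VCG payment = (others' best without Delgado) − (others' welfare with Delgado) = 455 − 444 = $11.

Delgado pays $11.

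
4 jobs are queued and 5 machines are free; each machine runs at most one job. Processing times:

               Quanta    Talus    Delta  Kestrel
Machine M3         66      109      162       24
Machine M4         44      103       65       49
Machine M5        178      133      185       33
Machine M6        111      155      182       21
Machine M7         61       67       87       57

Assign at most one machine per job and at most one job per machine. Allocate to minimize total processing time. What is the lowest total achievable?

Optimal: Quanta→Machine M3 (66 min), Talus→Machine M7 (67 min), Delta→Machine M4 (65 min), Kestrel→Machine M6 (21 min) — total 66+67+65+21 = 219 min.

Min total: 219 min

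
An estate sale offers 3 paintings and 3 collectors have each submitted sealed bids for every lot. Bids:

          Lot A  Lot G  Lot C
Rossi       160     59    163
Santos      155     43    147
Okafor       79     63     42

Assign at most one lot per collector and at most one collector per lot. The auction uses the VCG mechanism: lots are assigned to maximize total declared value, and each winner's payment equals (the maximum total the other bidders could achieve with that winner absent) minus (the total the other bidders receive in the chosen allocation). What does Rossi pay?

Rossi pays $8.

Efficient allocation: Rossi→Lot C ($163), Santos→Lot A ($155), Okafor→Lot G ($63); total welfare W = $381.
Rossi receives Lot C at value $163, so the others get W − 163 = $218.
Without Rossi: best allocation of the remaining 2 bidders over all 3 lots is Santos→Lot C ($147), Okafor→Lot A ($79), total $226.
VCG payment = (others' best without Rossi) − (others' welfare with Rossi) = 226 − 218 = $8.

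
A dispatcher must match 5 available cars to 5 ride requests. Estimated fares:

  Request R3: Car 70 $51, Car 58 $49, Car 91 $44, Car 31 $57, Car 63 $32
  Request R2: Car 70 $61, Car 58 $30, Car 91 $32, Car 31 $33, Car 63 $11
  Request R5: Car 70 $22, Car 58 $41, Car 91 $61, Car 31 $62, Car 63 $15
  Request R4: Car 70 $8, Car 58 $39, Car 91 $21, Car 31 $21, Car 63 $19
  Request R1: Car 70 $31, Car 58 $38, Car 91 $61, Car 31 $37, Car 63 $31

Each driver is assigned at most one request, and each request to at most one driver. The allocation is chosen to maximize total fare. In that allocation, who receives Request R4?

Optimal: Car 70→Request R2 ($61), Car 58→Request R4 ($39), Car 91→Request R1 ($61), Car 31→Request R5 ($62), Car 63→Request R3 ($32) — total 61+39+61+62+32 = $255.
Row-greedy (each driver in turn takes its best remaining request) gives $227, worse by 28.
Swapping Car 63↔Car 58 (Car 63→Request R4 $19, Car 58→Request R3 $49) loses 3.
Car 58's own top request is Request R3 ($49), but forcing Car 58→Request R3 and reassigning the rest optimally gives only $252 — worse by 3.

Car 58 receives Request R4.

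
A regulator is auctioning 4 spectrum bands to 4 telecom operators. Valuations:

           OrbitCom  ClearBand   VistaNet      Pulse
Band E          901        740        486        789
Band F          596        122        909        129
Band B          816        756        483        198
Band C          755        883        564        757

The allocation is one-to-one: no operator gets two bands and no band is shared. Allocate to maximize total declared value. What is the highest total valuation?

Maximum total: $3397M

Optimal: OrbitCom→Band B ($816M), ClearBand→Band C ($883M), VistaNet→Band F ($909M), Pulse→Band E ($789M) — total 816+883+909+789 = $3397M.
Max-entry greedy (repeatedly take the single best remaining cell) gives $2891M, worse by 506.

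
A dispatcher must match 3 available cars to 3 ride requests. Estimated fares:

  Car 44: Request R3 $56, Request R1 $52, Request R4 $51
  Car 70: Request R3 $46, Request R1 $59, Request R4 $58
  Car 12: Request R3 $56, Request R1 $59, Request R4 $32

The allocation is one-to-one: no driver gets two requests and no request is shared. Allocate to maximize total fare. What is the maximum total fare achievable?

Max total: $173

This is a one-to-one assignment (maximum-weight bipartite matching).
Optimal: Car 44→Request R3 ($56), Car 70→Request R4 ($58), Car 12→Request R1 ($59) — total 56+58+59 = $173.
Row-greedy (each driver in turn takes its best remaining request) gives $147, worse by 26.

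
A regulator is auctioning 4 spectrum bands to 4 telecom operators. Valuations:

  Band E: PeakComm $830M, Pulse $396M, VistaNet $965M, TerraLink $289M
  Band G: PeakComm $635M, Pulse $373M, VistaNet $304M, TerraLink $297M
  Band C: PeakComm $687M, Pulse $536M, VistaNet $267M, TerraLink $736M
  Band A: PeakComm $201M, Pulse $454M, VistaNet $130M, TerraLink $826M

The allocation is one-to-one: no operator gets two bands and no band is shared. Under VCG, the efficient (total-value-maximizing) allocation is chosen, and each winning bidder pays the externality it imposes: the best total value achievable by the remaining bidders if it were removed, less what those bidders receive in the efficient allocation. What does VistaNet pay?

VistaNet pays $195M.

Efficient allocation: PeakComm→Band G ($635M), Pulse→Band C ($536M), VistaNet→Band E ($965M), TerraLink→Band A ($826M); total welfare W = $2962M.
VistaNet receives Band E at value $965M, so the others get W − 965 = $1997M.
Without VistaNet: best allocation of the remaining 3 bidders over all 4 bands is PeakComm→Band E ($830M), Pulse→Band C ($536M), TerraLink→Band A ($826M), total $2192M.
VCG payment = (others' best without VistaNet) − (others' welfare with VistaNet) = 2192 − 1997 = $195M.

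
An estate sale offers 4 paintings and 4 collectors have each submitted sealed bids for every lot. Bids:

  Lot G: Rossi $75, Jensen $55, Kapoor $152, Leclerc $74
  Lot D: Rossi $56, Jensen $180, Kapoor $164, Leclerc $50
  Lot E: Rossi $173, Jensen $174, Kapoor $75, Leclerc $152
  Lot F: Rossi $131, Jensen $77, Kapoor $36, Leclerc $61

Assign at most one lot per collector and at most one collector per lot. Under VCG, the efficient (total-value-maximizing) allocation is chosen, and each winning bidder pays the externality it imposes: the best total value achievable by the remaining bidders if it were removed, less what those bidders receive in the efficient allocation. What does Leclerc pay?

Leclerc pays $42.

Efficient allocation: Rossi→Lot F ($131), Jensen→Lot D ($180), Kapoor→Lot G ($152), Leclerc→Lot E ($152); total welfare W = $615.
Leclerc receives Lot E at value $152, so the others get W − 152 = $463.
Without Leclerc: best allocation of the remaining 3 bidders over all 4 lots is Rossi→Lot E ($173), Jensen→Lot D ($180), Kapoor→Lot G ($152), total $505.
VCG payment = (others' best without Leclerc) − (others' welfare with Leclerc) = 505 − 463 = $42.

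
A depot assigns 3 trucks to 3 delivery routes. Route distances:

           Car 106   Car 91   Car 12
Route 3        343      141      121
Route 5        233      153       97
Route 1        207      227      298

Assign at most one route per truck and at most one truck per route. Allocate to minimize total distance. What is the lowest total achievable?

This is the linear assignment problem.
Optimal: Car 106→Route 1 (207 km), Car 91→Route 3 (141 km), Car 12→Route 5 (97 km) — total 207+141+97 = 445 km.
Column-greedy (each route in turn goes to its cheapest remaining truck) gives 481 km, worse by 36.
Next-best assignment: Car 106→Route 1, Car 91→Route 5, Car 12→Route 3 = 481 km.
Swapping Car 91↔Car 12 (Car 91→Route 5 153 km, Car 12→Route 3 121 km) adds 36.

Min total: 445 km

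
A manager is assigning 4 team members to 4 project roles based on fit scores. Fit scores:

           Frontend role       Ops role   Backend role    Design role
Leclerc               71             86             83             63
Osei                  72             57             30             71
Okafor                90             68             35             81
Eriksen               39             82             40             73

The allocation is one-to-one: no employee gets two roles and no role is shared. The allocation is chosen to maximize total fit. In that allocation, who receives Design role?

Osei receives Design role.

Optimal: Leclerc→Backend role (83 pts), Osei→Design role (71 pts), Okafor→Frontend role (90 pts), Eriksen→Ops role (82 pts) — total 83+71+90+82 = 326 pts.
Column-greedy (each role in turn goes to its best remaining employee) gives 287 pts, worse by 39.
Osei's own top role is Frontend role (72 pts), but forcing Osei→Frontend role and reassigning the rest optimally gives only 318 pts — worse by 8.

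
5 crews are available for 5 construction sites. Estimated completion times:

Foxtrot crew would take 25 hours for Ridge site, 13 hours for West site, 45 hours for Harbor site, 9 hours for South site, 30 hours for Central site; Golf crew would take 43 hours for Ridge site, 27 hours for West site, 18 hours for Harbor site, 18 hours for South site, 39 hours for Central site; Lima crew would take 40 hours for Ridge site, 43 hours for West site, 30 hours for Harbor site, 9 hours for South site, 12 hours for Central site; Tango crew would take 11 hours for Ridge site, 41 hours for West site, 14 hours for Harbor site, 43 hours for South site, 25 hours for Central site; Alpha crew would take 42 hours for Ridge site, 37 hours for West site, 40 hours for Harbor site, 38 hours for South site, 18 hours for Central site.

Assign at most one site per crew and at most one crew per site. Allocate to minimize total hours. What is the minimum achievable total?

Optimal: Foxtrot crew→West site (13 hours), Golf crew→Harbor site (18 hours), Lima crew→South site (9 hours), Tango crew→Ridge site (11 hours), Alpha crew→Central site (18 hours) — total 13+18+9+11+18 = 69 hours.
Min-entry greedy (repeatedly take the single cheapest remaining cell) gives 87 hours, worse by 18.
Swapping Alpha crew↔Lima crew (Alpha crew→South site 38 hours, Lima crew→Central site 12 hours) adds 23.
Checked against all permutations: 69 hours is optimal.

Min total: 69 hours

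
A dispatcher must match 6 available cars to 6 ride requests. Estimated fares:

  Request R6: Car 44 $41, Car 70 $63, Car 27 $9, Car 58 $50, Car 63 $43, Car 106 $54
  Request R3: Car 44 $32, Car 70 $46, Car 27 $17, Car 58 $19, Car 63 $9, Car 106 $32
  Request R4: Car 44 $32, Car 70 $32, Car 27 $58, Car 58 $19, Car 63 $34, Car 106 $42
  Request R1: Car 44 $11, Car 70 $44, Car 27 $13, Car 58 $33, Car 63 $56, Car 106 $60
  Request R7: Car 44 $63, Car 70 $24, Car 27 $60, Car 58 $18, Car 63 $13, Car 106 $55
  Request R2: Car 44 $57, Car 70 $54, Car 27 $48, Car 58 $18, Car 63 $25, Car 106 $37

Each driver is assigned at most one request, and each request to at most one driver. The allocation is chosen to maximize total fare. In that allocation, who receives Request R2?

Treat this as an assignment problem: match each driver to one request.
Optimal: Car 44→Request R2 ($57), Car 70→Request R3 ($46), Car 27→Request R4 ($58), Car 58→Request R6 ($50), Car 63→Request R1 ($56), Car 106→Request R7 ($55) — total 57+46+58+50+56+55 = $322.
Column-greedy (each request in turn goes to its best remaining driver) gives $256, worse by 66.
Next-best assignment: Car 44→Request R7, Car 70→Request R2, Car 27→Request R4, Car 58→Request R6, Car 63→Request R1, Car 106→Request R3 = $313.
Swapping Car 63↔Car 106 (Car 63→Request R7 $13, Car 106→Request R1 $60) loses 38.
Car 44's own top request is Request R7 ($63), but forcing Car 44→Request R7 and reassigning the rest optimally gives only $313 — worse by 9.

Car 44 receives Request R2.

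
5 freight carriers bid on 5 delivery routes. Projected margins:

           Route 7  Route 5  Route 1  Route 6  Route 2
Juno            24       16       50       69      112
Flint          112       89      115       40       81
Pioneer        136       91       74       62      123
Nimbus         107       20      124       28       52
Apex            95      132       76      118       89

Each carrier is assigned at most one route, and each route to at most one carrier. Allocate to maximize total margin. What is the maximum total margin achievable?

Maximum total: $579k

Optimal: Juno→Route 2 ($112k), Flint→Route 5 ($89k), Pioneer→Route 7 ($136k), Nimbus→Route 1 ($124k), Apex→Route 6 ($118k) — total 112+89+136+124+118 = $579k.
Column-greedy (each route in turn goes to its best remaining carrier) gives $542k, worse by 37.
Next-best assignment: Juno→Route 6, Flint→Route 7, Pioneer→Route 2, Nimbus→Route 1, Apex→Route 5 = $560k.
Swapping Nimbus↔Pioneer (Nimbus→Route 7 $107k, Pioneer→Route 1 $74k) loses 79.
Checked against all permutations: $579k is optimal.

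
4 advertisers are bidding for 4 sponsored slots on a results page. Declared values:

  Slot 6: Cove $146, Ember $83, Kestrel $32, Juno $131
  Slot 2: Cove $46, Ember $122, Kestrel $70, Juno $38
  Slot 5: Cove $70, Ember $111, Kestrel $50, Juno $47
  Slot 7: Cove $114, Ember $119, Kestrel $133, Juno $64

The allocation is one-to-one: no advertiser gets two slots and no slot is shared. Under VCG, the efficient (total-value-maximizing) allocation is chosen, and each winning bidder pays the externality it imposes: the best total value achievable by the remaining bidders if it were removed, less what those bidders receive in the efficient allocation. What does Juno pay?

Efficient allocation: Cove→Slot 5 ($70), Ember→Slot 2 ($122), Kestrel→Slot 7 ($133), Juno→Slot 6 ($131); total welfare W = $456.
Juno receives Slot 6 at value $131, so the others get W − 131 = $325.
Without Juno: best allocation of the remaining 3 bidders over all 4 slots is Cove→Slot 6 ($146), Ember→Slot 2 ($122), Kestrel→Slot 7 ($133), total $401.
VCG payment = (others' best without Juno) − (others' welfare with Juno) = 401 − 325 = $76.

Juno pays $76.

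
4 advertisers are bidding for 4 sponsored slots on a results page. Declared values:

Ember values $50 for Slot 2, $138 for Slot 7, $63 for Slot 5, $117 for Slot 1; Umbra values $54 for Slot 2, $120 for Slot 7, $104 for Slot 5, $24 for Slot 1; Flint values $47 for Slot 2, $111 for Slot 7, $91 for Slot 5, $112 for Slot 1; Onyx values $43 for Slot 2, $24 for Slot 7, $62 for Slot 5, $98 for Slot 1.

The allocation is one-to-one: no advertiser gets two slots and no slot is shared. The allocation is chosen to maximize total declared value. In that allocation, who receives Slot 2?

Onyx receives Slot 2.

This is a one-to-one assignment (maximum-weight bipartite matching).
Optimal: Ember→Slot 7 ($138), Umbra→Slot 5 ($104), Flint→Slot 1 ($112), Onyx→Slot 2 ($43) — total 138+104+112+43 = $397.
Onyx's own top slot is Slot 1 ($98), but forcing Onyx→Slot 1 and reassigning the rest optimally gives only $387 — worse by 10.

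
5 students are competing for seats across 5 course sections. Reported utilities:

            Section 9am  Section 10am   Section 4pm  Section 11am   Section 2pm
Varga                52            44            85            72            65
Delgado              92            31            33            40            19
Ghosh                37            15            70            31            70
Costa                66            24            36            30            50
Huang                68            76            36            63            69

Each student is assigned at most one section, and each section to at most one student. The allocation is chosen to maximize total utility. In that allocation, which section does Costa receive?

Costa receives Section 2pm.

Treat this as an assignment problem: match each student to one section.
Optimal: Varga→Section 11am (72 points), Delgado→Section 9am (92 points), Ghosh→Section 4pm (70 points), Costa→Section 2pm (50 points), Huang→Section 10am (76 points) — total 72+92+70+50+76 = 360 points.
Max-entry greedy (repeatedly take the single best remaining cell) gives 353 points, worse by 7.
Next-best assignment: Varga→Section 4pm, Delgado→Section 9am, Ghosh→Section 2pm, Costa→Section 11am, Huang→Section 10am = 353 points.
Checked against all permutations: 360 points is optimal.
Costa's own top section is Section 9am (66 points), but forcing Costa→Section 9am and reassigning the rest optimally gives only 337 points — worse by 23.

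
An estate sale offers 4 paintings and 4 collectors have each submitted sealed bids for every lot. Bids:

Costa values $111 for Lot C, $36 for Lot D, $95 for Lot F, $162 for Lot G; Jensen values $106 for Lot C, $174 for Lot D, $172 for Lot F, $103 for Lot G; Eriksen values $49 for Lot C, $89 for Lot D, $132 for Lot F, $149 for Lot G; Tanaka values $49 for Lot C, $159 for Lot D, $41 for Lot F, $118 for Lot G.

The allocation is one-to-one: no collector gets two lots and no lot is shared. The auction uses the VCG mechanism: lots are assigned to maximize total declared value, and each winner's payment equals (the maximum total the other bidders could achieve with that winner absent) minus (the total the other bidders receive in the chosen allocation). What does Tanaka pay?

Tanaka pays $36.

Efficient allocation: Costa→Lot C ($111), Jensen→Lot F ($172), Eriksen→Lot G ($149), Tanaka→Lot D ($159); total welfare W = $591.
Tanaka receives Lot D at value $159, so the others get W − 159 = $432.
Without Tanaka: best allocation of the remaining 3 bidders over all 4 lots is Costa→Lot G ($162), Jensen→Lot D ($174), Eriksen→Lot F ($132), total $468.
VCG payment = (others' best without Tanaka) − (others' welfare with Tanaka) = 468 − 432 = $36.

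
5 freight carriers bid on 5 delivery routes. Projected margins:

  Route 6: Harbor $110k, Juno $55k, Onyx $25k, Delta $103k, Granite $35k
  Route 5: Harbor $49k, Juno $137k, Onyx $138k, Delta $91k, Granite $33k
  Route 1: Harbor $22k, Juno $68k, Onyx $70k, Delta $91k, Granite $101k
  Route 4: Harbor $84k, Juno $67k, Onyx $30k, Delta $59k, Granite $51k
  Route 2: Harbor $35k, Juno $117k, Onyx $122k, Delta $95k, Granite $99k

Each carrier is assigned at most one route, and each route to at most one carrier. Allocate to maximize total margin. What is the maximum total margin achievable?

Maximum total: $547k

Treat this as an assignment problem: match each carrier to one route.
Optimal: Harbor→Route 4 ($84k), Juno→Route 5 ($137k), Onyx→Route 2 ($122k), Delta→Route 6 ($103k), Granite→Route 1 ($101k) — total 84+137+122+103+101 = $547k.
Column-greedy (each route in turn goes to its best remaining carrier) gives $511k, worse by 36.
Next-best assignment: Harbor→Route 4, Juno→Route 2, Onyx→Route 5, Delta→Route 6, Granite→Route 1 = $543k.
Swapping Granite↔Harbor (Granite→Route 4 $51k, Harbor→Route 1 $22k) loses 112.
No other one-to-one assignment exceeds $547k.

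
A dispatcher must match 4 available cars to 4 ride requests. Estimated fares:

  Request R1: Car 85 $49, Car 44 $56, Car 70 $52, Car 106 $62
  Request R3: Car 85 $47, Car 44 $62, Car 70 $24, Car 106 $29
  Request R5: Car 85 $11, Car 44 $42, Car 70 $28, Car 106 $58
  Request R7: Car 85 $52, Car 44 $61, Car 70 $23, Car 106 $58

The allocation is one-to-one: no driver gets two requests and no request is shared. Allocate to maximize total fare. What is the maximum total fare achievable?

Optimal: Car 85→Request R7 ($52), Car 44→Request R3 ($62), Car 70→Request R1 ($52), Car 106→Request R5 ($58) — total 52+62+52+58 = $224.
Next-best assignment: Car 85→Request R3, Car 44→Request R7, Car 70→Request R1, Car 106→Request R5 = $218.

Max total: $224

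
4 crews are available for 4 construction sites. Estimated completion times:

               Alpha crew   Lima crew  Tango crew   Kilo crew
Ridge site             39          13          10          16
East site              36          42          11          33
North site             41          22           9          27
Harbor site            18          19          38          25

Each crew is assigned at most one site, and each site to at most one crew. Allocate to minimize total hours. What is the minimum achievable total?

Optimal: Alpha crew→Harbor site (18 hours), Lima crew→North site (22 hours), Tango crew→East site (11 hours), Kilo crew→Ridge site (16 hours) — total 18+22+11+16 = 67 hours.
Row-greedy (each crew in turn takes its cheapest remaining site) gives 73 hours, worse by 6.

Min total: 67 hours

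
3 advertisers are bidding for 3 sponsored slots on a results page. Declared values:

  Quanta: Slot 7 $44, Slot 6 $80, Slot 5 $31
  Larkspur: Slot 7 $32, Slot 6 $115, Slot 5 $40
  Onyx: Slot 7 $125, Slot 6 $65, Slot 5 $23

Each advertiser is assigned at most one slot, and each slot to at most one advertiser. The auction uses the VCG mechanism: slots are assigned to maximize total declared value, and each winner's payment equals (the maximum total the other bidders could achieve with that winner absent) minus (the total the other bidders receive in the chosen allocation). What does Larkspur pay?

Efficient allocation: Quanta→Slot 5 ($31), Larkspur→Slot 6 ($115), Onyx→Slot 7 ($125); total welfare W = $271.
Larkspur receives Slot 6 at value $115, so the others get W − 115 = $156.
Without Larkspur: best allocation of the remaining 2 bidders over all 3 slots is Quanta→Slot 6 ($80), Onyx→Slot 7 ($125), total $205.
VCG payment = (others' best without Larkspur) − (others' welfare with Larkspur) = 205 − 156 = $49.

Larkspur pays $49.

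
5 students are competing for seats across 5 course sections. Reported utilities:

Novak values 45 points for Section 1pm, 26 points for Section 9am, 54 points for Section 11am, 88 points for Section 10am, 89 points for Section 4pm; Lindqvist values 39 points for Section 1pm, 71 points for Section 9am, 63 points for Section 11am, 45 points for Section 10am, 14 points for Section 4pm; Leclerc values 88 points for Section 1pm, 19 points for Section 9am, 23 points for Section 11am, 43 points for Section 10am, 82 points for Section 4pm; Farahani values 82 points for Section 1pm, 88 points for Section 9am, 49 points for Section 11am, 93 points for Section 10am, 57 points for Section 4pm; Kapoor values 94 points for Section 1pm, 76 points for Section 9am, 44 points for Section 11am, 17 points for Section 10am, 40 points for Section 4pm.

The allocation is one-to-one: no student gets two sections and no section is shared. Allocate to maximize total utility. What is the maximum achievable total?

Optimal: Novak→Section 10am (88 points), Lindqvist→Section 11am (63 points), Leclerc→Section 4pm (82 points), Farahani→Section 9am (88 points), Kapoor→Section 1pm (94 points) — total 88+63+82+88+94 = 415 points.
Row-greedy (each student in turn takes its best remaining section) gives 385 points, worse by 30.

Max total: 415 points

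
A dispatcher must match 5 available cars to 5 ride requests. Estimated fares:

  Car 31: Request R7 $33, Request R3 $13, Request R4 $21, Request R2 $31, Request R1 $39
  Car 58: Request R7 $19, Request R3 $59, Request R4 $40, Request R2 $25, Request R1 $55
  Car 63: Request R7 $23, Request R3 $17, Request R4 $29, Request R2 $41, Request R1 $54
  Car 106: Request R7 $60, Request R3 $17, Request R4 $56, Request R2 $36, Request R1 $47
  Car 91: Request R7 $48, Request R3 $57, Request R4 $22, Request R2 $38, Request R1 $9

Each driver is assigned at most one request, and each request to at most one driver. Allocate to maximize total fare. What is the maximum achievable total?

Max total: $248

This is a one-to-one assignment (maximum-weight bipartite matching).
Optimal: Car 31→Request R2 ($31), Car 58→Request R3 ($59), Car 63→Request R1 ($54), Car 106→Request R4 ($56), Car 91→Request R7 ($48) — total 31+59+54+56+48 = $248.
Max-entry greedy (repeatedly take the single best remaining cell) gives $232, worse by 16.
No other one-to-one assignment exceeds $248.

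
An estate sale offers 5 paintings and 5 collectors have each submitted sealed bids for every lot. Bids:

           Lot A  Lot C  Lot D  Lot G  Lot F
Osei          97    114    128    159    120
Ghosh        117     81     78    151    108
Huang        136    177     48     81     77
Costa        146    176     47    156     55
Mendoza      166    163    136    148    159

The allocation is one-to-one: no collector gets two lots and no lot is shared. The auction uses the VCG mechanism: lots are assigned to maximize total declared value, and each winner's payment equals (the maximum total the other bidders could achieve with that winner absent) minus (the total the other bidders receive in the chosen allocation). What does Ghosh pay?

Ghosh pays $31.

Efficient allocation: Osei→Lot D ($128), Ghosh→Lot G ($151), Huang→Lot C ($177), Costa→Lot A ($146), Mendoza→Lot F ($159); total welfare W = $761.
Ghosh receives Lot G at value $151, so the others get W − 151 = $610.
Without Ghosh: best allocation of the remaining 4 bidders over all 5 lots is Osei→Lot G ($159), Huang→Lot C ($177), Costa→Lot A ($146), Mendoza→Lot F ($159), total $641.
VCG payment = (others' best without Ghosh) − (others' welfare with Ghosh) = 641 − 610 = $31.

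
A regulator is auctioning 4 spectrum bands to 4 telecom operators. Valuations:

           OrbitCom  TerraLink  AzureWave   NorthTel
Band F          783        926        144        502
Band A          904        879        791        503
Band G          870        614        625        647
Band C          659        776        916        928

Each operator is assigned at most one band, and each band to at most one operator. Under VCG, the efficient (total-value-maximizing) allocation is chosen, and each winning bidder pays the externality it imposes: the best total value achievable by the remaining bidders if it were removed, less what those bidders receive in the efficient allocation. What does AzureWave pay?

AzureWave pays $34M.

Efficient allocation: OrbitCom→Band G ($870M), TerraLink→Band F ($926M), AzureWave→Band A ($791M), NorthTel→Band C ($928M); total welfare W = $3515M.
AzureWave receives Band A at value $791M, so the others get W − 791 = $2724M.
Without AzureWave: best allocation of the remaining 3 bidders over all 4 bands is OrbitCom→Band A ($904M), TerraLink→Band F ($926M), NorthTel→Band C ($928M), total $2758M.
VCG payment = (others' best without AzureWave) − (others' welfare with AzureWave) = 2758 − 2724 = $34M.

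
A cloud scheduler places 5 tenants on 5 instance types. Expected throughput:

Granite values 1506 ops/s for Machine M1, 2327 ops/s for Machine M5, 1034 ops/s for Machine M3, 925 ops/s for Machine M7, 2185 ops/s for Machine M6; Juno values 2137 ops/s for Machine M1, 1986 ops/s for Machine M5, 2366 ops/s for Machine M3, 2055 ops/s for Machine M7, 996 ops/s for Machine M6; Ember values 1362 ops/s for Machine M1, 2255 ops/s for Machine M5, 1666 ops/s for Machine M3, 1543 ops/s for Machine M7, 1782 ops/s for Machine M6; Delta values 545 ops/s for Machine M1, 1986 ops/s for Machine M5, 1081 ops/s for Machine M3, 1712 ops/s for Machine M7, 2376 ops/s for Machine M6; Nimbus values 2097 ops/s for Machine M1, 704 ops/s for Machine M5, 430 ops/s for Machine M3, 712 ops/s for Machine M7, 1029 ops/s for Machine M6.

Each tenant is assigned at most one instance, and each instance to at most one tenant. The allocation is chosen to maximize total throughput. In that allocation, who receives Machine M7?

This is the linear assignment problem.
Optimal: Granite→Machine M5 (2327 ops/s), Juno→Machine M3 (2366 ops/s), Ember→Machine M7 (1543 ops/s), Delta→Machine M6 (2376 ops/s), Nimbus→Machine M1 (2097 ops/s) — total 2327+2366+1543+2376+2097 = 10709 ops/s.
Column-greedy (each instance in turn goes to its best remaining tenant) gives 8871 ops/s, worse by 1838.
Next-best assignment: Granite→Machine M6, Juno→Machine M3, Ember→Machine M5, Delta→Machine M7, Nimbus→Machine M1 = 10615 ops/s.
Swapping Granite↔Juno (Granite→Machine M3 1034 ops/s, Juno→Machine M5 1986 ops/s) loses 1673.
No other one-to-one assignment exceeds 10709 ops/s.
Ember's own top instance is Machine M5 (2255 ops/s), but forcing Ember→Machine M5 and reassigning the rest optimally gives only 10615 ops/s — worse by 94.

Ember receives Machine M7.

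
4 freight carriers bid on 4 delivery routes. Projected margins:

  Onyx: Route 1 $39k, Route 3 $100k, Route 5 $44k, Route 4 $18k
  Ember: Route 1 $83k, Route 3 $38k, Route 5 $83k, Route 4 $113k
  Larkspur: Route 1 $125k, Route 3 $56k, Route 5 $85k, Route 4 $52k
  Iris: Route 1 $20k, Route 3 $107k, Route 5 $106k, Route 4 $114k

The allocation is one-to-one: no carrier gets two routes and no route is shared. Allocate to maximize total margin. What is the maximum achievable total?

Optimal: Onyx→Route 3 ($100k), Ember→Route 4 ($113k), Larkspur→Route 1 ($125k), Iris→Route 5 ($106k) — total 100+113+125+106 = $444k.
Column-greedy (each route in turn goes to its best remaining carrier) gives $333k, worse by 111.
Next-best assignment: Onyx→Route 3, Ember→Route 5, Larkspur→Route 1, Iris→Route 4 = $422k.
Swapping Iris↔Ember (Iris→Route 4 $114k, Ember→Route 5 $83k) loses 22.

Max total: $444k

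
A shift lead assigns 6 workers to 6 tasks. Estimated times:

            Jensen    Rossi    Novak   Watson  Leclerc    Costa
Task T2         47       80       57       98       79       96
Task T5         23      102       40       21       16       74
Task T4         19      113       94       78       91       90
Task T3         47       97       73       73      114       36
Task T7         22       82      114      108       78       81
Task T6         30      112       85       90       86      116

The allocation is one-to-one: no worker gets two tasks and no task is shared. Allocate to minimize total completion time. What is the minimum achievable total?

Treat this as an assignment problem: match each worker to one task.
Optimal: Jensen→Task T6 (30 min), Rossi→Task T7 (82 min), Novak→Task T2 (57 min), Watson→Task T4 (78 min), Leclerc→Task T5 (16 min), Costa→Task T3 (36 min) — total 30+82+57+78+16+36 = 299 min.
Min-entry greedy (repeatedly take the single cheapest remaining cell) gives 300 min, worse by 1.
Swapping Novak↔Costa (Novak→Task T3 73 min, Costa→Task T2 96 min) adds 76.
Checked against all permutations: 299 min is optimal.

Min total: 299 min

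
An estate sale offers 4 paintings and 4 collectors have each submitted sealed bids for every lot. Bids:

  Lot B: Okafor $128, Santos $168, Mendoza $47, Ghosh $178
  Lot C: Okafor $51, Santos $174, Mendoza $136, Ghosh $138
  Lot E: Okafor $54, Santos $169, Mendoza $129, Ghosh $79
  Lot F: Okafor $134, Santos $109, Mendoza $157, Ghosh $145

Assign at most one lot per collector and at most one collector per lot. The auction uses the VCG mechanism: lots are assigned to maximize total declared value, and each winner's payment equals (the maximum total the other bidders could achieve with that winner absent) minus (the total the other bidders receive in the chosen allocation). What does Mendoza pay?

Mendoza pays $5.

Efficient allocation: Okafor→Lot F ($134), Santos→Lot E ($169), Mendoza→Lot C ($136), Ghosh→Lot B ($178); total welfare W = $617.
Mendoza receives Lot C at value $136, so the others get W − 136 = $481.
Without Mendoza: best allocation of the remaining 3 bidders over all 4 lots is Okafor→Lot F ($134), Santos→Lot C ($174), Ghosh→Lot B ($178), total $486.
VCG payment = (others' best without Mendoza) − (others' welfare with Mendoza) = 486 − 481 = $5.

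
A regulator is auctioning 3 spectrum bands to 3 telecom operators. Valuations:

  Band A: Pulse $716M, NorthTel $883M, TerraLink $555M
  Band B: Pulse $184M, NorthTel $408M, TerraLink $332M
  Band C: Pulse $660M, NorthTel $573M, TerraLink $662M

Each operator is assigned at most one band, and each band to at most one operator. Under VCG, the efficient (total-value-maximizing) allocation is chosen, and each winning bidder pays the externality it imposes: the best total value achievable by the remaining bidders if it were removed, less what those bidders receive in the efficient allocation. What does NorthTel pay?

Efficient allocation: Pulse→Band C ($660M), NorthTel→Band A ($883M), TerraLink→Band B ($332M); total welfare W = $1875M.
NorthTel receives Band A at value $883M, so the others get W − 883 = $992M.
Without NorthTel: best allocation of the remaining 2 bidders over all 3 bands is Pulse→Band A ($716M), TerraLink→Band C ($662M), total $1378M.
VCG payment = (others' best without NorthTel) − (others' welfare with NorthTel) = 1378 − 992 = $386M.

NorthTel pays $386M.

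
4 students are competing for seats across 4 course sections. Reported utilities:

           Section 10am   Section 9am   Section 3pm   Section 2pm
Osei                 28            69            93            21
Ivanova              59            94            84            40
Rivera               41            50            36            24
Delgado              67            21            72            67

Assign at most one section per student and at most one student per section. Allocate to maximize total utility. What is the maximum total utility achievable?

Optimal: Osei→Section 3pm (93 points), Ivanova→Section 9am (94 points), Rivera→Section 10am (41 points), Delgado→Section 2pm (67 points) — total 93+94+41+67 = 295 points.
Swapping Osei↔Ivanova (Osei→Section 9am 69 points, Ivanova→Section 3pm 84 points) loses 34.

Maximum total: 295 points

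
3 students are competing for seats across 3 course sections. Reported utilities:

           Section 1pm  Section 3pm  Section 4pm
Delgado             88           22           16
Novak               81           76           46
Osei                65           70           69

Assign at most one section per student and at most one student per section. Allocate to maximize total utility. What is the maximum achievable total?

Max total: 233 points

Optimal: Delgado→Section 1pm (88 points), Novak→Section 3pm (76 points), Osei→Section 4pm (69 points) — total 88+76+69 = 233 points.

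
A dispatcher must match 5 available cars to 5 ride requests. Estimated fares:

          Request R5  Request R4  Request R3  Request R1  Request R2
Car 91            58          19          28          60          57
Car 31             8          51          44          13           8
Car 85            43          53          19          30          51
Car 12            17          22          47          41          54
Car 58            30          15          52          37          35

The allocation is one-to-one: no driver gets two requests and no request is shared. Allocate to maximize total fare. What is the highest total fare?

Max total: $260

Optimal: Car 91→Request R1 ($60), Car 31→Request R4 ($51), Car 85→Request R5 ($43), Car 12→Request R2 ($54), Car 58→Request R3 ($52) — total 60+51+43+54+52 = $260.
Column-greedy (each request in turn goes to its best remaining driver) gives $212, worse by 48.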